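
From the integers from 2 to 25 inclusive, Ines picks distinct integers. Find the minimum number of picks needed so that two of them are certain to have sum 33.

16

A set avoiding the sum 33 can contain at most one of each pair {x, 33−x}, plus the 6 elements whose complement lies outside the range.
The integers 2, …, 16 (15 of them) are such a set: any two sum to at least 2+3 = 5 and at most 15+16 = 31 < 33.
Any 16th integer completes one of the 9 pairs, so 16 choices force a sum of 33.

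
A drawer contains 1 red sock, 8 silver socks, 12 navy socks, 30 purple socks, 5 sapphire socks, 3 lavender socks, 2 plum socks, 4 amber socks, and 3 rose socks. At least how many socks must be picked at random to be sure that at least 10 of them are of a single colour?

45

An adversary could hand out at most 9 socks per colour (7 colours run out sooner): 1 + 8 + 9 + 9 + 5 + 3 + 2 + 4 + 3 = 44 socks and still no colour has 10.
By the pigeonhole principle, one more sock lands in a colour already at 9, so 45 draws are enough and 44 are not.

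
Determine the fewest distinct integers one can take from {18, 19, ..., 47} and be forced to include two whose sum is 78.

23

A set avoiding the sum 78 can contain at most one of each pair {x, 78−x}, plus the 14 elements whose complement lies outside the range or equal to its own complement.
The integers 18, …, 39 (22 of them) are such a set: any two sum to at least 18+19 = 37 and at most 38+39 = 77 < 78.
Pigeonhole: any 23rd integer completes one of the 8 pairs, so 23 choices force a sum of 78.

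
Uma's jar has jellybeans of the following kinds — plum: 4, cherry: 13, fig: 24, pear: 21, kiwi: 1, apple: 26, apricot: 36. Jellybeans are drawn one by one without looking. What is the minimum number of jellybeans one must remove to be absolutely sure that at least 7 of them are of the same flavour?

The 7 flavours are the holes; the jellybeans drawn are the pigeons.
To avoid 7 of any one flavour, the worst case takes at most 6 of each flavour, or every jellybean of a flavour that has fewer than 6.
That gives 4 + 6 + 6 + 6 + 1 + 6 + 6 = 35 jellybeans with no flavour reaching 7.
The next jellybean forces some flavour to 7, so 35 + 1 = 36.

36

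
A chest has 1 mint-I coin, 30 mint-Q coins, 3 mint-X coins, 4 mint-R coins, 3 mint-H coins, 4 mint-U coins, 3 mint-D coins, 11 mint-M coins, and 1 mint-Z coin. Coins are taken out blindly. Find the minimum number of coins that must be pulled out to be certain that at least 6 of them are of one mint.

30

The 9 mints are the holes; the coins drawn are the pigeons.
To avoid 6 of any one mint, the worst case takes at most 5 of each mint, or every coin of a mint that has fewer than 5.
That gives 1 + 5 + 3 + 4 + 3 + 4 + 3 + 5 + 1 = 29 coins with no mint reaching 6.
The next coin forces some mint to 6, so 29 + 1 = 30.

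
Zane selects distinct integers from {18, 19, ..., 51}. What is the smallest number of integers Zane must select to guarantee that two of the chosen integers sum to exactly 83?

25

Two chosen integers sum to 83 exactly when both halves of some pair {x, 83−x} with 32 ≤ x ≤ 83−x ≤ 51 are chosen — 10 such pairs.
The remaining 14 elements (those with no distinct partner in range) can never complete a 83-sum, so the worst case takes all of them and one from each pair: 14 + 10 = 24.
The 25th integer has to be the second member of some pair, so 24 + 1 = 25.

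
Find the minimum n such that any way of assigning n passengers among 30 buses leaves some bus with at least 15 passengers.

With 420 passengers one could put exactly 14 in each of the 30 buses, and no bus would reach 15.
Pigeonhole: one more passenger must land in a bus that already has 14, giving it 15.
So 30 × 14 + 1 = 421 passengers are required.

421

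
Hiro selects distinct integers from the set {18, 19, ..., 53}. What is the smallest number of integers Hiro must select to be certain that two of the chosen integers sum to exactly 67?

21

Two chosen integers sum to 67 exactly when both halves of some pair {x, 67−x} with 18 ≤ x ≤ 67−x ≤ 49 are chosen — 16 such pairs.
The remaining 4 elements (those with no distinct partner in range) can never complete a 67-sum, so the worst case takes all of them and one from each pair: 4 + 16 = 20.
Pigeonhole: the 21st integer has to be the second member of some pair, so 20 + 1 = 21.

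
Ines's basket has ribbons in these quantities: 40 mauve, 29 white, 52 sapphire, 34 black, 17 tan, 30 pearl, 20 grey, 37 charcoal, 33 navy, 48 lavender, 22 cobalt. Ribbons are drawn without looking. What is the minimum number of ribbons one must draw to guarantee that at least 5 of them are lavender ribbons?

In the worst case for collecting lavender ribbons, every non-lavender ribbon comes out first.
There are 40 + 29 + 52 + 34 + 17 + 30 + 20 + 37 + 33 + 22 = 314 non-lavender ribbons altogether.
After those, each further ribbon must be lavender, so 314 + 5 = 319 draws guarantee 5 lavender ribbons.

319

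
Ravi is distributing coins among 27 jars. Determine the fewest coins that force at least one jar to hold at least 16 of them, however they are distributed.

With 405 coins one could put exactly 15 in each of the 27 jars, and no jar would reach 16.
One more coin must land in a jar that already has 15, giving it 16.
So 27 × 15 + 1 = 406 coins are required.

406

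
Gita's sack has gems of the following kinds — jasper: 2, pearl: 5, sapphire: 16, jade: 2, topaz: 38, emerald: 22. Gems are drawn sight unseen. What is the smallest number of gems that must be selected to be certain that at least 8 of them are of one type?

31

The 6 types are the holes; the gems drawn are the pigeons.
To avoid 8 of any one type, the worst case takes at most 7 of each type, or every gem of a type that has fewer than 7.
That gives 2 + 5 + 7 + 2 + 7 + 7 = 30 gems with no type reaching 8.
The next gem forces some type to 8, so 30 + 1 = 31.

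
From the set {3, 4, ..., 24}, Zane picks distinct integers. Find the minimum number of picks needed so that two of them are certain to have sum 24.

Group the elements by complementary pair {x, 24−x}: {3,21}, {4,20}, {5,19}, …, giving 9 two-element pairs, the single value 12 (it cannot pair with itself since the integers are distinct), and 3 integers whose partner 24−x falls outside [3,24].
By pigeonhole, treating each of those 13 groups as a pigeonhole, one can pick one integer per group — 13 integers — with no two summing to 24.
The 14th integer lands in an occupied pair, forcing a sum of 24.

14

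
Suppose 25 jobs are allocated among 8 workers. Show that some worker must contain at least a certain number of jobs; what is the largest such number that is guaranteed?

By pigeonhole, the 8 workers are the holes and the 25 jobs are the pigeons.
If every worker held at most 3 jobs, the total would be at most 8 × 3 = 24, which is less than 25.
So some worker holds at least ⌈25/8⌉ = 4 jobs.

4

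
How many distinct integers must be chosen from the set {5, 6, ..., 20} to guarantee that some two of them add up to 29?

Two chosen integers sum to 29 exactly when both halves of some pair {x, 29−x} with 9 ≤ x ≤ 29−x ≤ 20 are chosen — 6 such pairs.
The remaining 4 elements (those with no distinct partner in range) can never complete a 29-sum, so the worst case takes all of them and one from each pair: 4 + 6 = 10.
Pigeonhole: the 11th integer has to be the second member of some pair, so 10 + 1 = 11.

11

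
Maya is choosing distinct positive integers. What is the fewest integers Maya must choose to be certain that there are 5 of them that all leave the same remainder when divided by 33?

133

Pigeonhole: the 33 residue classes mod 33 are the pigeonholes.
With 132 integers one could put 4 in each residue class and have no class reach 5.
The 133rd integer pushes some class to 5, so 33·4 + 1 = 133.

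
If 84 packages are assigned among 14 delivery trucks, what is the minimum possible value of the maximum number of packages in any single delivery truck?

By the pigeonhole principle, the 14 delivery trucks are the holes and the 84 packages are the pigeons.
If every delivery truck held at most 5 packages, the total would be at most 14 × 5 = 70, which is less than 84.
So some delivery truck holds at least ⌈84/14⌉ = 6 packages.

6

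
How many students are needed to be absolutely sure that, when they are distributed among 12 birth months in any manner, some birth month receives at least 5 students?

With 48 students one could put exactly 4 in each of the 12 birth months, and no birth month would reach 5.
One more student must land in a birth month that already has 4, giving it 5.
So 12 × 4 + 1 = 49 students are required.

49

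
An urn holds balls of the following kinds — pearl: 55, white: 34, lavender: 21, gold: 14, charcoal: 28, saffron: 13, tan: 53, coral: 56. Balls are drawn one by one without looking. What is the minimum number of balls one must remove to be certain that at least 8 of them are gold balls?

In the worst case for collecting gold balls, every non-gold ball comes out first.
There are 55 + 34 + 21 + 28 + 13 + 53 + 56 = 260 non-gold balls altogether.
After those, each further ball must be gold, so 260 + 8 = 268 draws guarantee 8 gold balls.

268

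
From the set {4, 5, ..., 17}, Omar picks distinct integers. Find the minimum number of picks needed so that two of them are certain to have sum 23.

A set avoiding the sum 23 can contain at most one of each pair {x, 23−x}, plus the 2 elements whose complement lies outside the range.
The integers 4, …, 11 (8 of them) are such a set: any two sum to at least 4+5 = 9 and at most 10+11 = 21 < 23.
Pigeonhole: any 9th integer completes one of the 6 pairs, so 9 choices force a sum of 23.

9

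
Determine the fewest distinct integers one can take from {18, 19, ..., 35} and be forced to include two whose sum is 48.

13

Two chosen integers sum to 48 exactly when both halves of some pair {x, 48−x} with 18 ≤ x ≤ 48−x ≤ 30 are chosen — 6 such pairs.
The remaining 6 elements (those with no distinct partner in range) can never complete a 48-sum, so the worst case takes all of them and one from each pair: 6 + 6 = 12.
By pigeonhole, the 13th integer has to be the second member of some pair, so 12 + 1 = 13.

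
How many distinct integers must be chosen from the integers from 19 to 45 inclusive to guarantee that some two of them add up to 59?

Two chosen integers sum to 59 exactly when both halves of some pair {x, 59−x} with 19 ≤ x ≤ 59−x ≤ 40 are chosen — 11 such pairs.
The remaining 5 elements (those with no distinct partner in range) can never complete a 59-sum, so the worst case takes all of them and one from each pair: 5 + 11 = 16.
The 17th integer has to be the second member of some pair, so 16 + 1 = 17.

17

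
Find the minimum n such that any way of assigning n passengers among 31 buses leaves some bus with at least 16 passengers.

With 465 passengers one could put exactly 15 in each of the 31 buses, and no bus would reach 16.
Pigeonhole: one more passenger must land in a bus that already has 15, giving it 16.
So 31 × 15 + 1 = 466 passengers are required.

466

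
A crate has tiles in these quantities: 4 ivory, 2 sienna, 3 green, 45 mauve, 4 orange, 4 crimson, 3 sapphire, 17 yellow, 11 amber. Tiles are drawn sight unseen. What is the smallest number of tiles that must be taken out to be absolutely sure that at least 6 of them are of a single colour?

By the pigeonhole principle, the 9 colours are the holes; the tiles drawn are the pigeons.
To avoid 6 of any one colour, the worst case takes at most 5 of each colour, or every tile of a colour that has fewer than 5.
That gives 4 + 2 + 3 + 5 + 4 + 4 + 3 + 5 + 5 = 35 tiles with no colour reaching 6.
The next tile forces some colour to 6, so 35 + 1 = 36.

36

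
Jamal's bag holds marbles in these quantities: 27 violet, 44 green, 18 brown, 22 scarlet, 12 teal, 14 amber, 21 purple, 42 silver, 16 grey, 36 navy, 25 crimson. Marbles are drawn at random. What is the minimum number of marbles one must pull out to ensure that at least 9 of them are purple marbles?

265

In the worst case for collecting purple marbles, every non-purple marble comes out first.
There are 27 + 44 + 18 + 22 + 12 + 14 + 42 + 16 + 36 + 25 = 256 non-purple marbles altogether.
After those, each further marble must be purple, so 256 + 9 = 265 draws guarantee 9 purple marbles.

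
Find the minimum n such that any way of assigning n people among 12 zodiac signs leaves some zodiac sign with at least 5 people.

49

With 48 people one could put exactly 4 in each of the 12 zodiac signs, and no zodiac sign would reach 5.
By pigeonhole, one more person must land in a zodiac sign that already has 4, giving it 5.
So 12 × 4 + 1 = 49 people are required.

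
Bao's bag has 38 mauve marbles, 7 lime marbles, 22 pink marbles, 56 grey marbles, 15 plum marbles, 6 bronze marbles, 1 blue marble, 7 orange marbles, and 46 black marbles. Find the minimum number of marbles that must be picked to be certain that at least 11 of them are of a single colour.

72

The 9 colours are the holes; the marbles drawn are the pigeons.
To avoid 11 of any one colour, the worst case takes at most 10 of each colour, or every marble of a colour that has fewer than 10.
That gives 10 + 7 + 10 + 10 + 10 + 6 + 1 + 7 + 10 = 71 marbles with no colour reaching 11.
The next marble forces some colour to 11, so 71 + 1 = 72.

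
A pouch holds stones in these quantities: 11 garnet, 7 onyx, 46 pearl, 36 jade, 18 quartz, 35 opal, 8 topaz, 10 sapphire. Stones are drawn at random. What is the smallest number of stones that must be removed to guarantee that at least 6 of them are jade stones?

In the worst case for collecting jade stones, every non-jade stone comes out first.
There are 11 + 7 + 46 + 18 + 35 + 8 + 10 = 135 non-jade stones altogether.
After those, each further stone must be jade, so 135 + 6 = 141 draws guarantee 6 jade stones.

141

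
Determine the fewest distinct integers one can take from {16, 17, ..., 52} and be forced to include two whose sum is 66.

A set avoiding the sum 66 can contain at most one of each pair {x, 66−x}, plus the 3 elements whose complement lies outside the range or equal to its own complement.
The integers 33, …, 52 (20 of them) are such a set: any two sum to at least 33+34 = 67 > 66.
Any 21st integer completes one of the 17 pairs, so 21 choices force a sum of 66.

21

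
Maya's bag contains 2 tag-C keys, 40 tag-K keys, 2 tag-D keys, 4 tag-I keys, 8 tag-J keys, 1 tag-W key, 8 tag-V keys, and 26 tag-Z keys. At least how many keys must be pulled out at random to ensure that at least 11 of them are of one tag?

46

By the pigeonhole principle, the 8 tags are the holes; the keys drawn are the pigeons.
To avoid 11 of any one tag, the worst case takes at most 10 of each tag, or every key of a tag that has fewer than 10.
That gives 2 + 10 + 2 + 4 + 8 + 1 + 8 + 10 = 45 keys with no tag reaching 11.
The next key forces some tag to 11, so 45 + 1 = 46.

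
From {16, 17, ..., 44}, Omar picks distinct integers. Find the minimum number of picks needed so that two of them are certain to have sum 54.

Two chosen integers sum to 54 exactly when both halves of some pair {x, 54−x} with 16 ≤ x ≤ 54−x ≤ 38 are chosen — 11 such pairs.
The remaining 7 elements (those with no distinct partner in range) can never complete a 54-sum, so the worst case takes all of them and one from each pair: 7 + 11 = 18.
By the pigeonhole principle, the 19th integer has to be the second member of some pair, so 18 + 1 = 19.

19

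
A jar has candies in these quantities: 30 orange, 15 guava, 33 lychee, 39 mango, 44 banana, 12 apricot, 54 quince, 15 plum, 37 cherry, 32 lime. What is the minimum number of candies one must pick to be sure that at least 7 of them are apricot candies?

306

In the worst case for collecting apricot candies, every non-apricot candy comes out first.
There are 30 + 15 + 33 + 39 + 44 + 54 + 15 + 37 + 32 = 299 non-apricot candies altogether.
After those, each further candy must be apricot, so 299 + 7 = 306 draws guarantee 7 apricot candies.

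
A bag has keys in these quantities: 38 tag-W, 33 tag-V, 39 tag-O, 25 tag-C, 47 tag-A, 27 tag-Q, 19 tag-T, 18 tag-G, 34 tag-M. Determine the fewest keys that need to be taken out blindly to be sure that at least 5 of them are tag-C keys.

260

In the worst case for collecting tag-C keys, every non-tag-C key comes out first.
There are 38 + 33 + 39 + 47 + 27 + 19 + 18 + 34 = 255 non-tag-C keys altogether.
After those, each further key must be tag-C, so 255 + 5 = 260 draws guarantee 5 tag-C keys.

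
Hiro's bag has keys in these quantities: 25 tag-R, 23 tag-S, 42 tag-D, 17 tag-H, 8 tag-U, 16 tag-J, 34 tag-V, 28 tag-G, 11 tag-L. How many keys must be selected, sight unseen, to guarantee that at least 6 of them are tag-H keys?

In the worst case for collecting tag-H keys, every non-tag-H key comes out first.
There are 25 + 23 + 42 + 8 + 16 + 34 + 28 + 11 = 187 non-tag-H keys altogether.
After those, each further key must be tag-H, so 187 + 6 = 193 draws guarantee 6 tag-H keys.

193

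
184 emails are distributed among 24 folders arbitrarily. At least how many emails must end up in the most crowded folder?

Pigeonhole: the 24 folders are the holes and the 184 emails are the pigeons.
If every folder held at most 7 emails, the total would be at most 24 × 7 = 168, which is less than 184.
So some folder holds at least ⌈184/24⌉ = 8 emails.

8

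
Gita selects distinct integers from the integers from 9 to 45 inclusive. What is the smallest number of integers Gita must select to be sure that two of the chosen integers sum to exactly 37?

28

Group the elements by complementary pair {x, 37−x}: {9,28}, {10,27}, {11,26}, …, giving 10 two-element pairs and 17 integers whose partner 37−x falls outside [9,45].
By pigeonhole, treating each of those 27 groups as a pigeonhole, one can pick one integer per group — 27 integers — with no two summing to 37.
The 28th integer lands in an occupied pair, forcing a sum of 37.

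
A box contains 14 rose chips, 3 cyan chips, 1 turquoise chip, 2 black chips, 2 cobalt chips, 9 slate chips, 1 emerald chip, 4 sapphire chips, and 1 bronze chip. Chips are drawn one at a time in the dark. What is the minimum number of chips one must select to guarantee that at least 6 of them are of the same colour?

25

Pigeonhole: put each drawn chip into a box by colour. The largest draw with every box below 6 takes min(count, 5) from each colour; colours with fewer than 5 contribute all they have.
Σ min(cᵢ, 5) = 5 + 3 + 1 + 2 + 2 + 5 + 1 + 4 + 1 = 24.
Draw number 24 + 1 = 25 must push one box to 6.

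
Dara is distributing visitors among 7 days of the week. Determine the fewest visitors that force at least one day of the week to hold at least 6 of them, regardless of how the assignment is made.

With 35 visitors one could put exactly 5 in each of the 7 days of the week, and no day of the week would reach 6.
One more visitor must land in a day of the week that already has 5, giving it 6.
So 7 × 5 + 1 = 36 visitors are required.

36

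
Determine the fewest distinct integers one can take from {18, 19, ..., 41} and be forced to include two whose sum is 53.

16

A set avoiding the sum 53 can contain at most one of each pair {x, 53−x}, plus the 6 elements whose complement lies outside the range.
The integers 27, …, 41 (15 of them) are such a set: any two sum to at least 27+28 = 55 > 53.
Any 16th integer completes one of the 9 pairs, so 16 choices force a sum of 53.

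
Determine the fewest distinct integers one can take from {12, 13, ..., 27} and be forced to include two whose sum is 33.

A set avoiding the sum 33 can contain at most one of each pair {x, 33−x}, plus the 6 elements whose complement lies outside the range.
The integers 17, …, 27 (11 of them) are such a set: any two sum to at least 17+18 = 35 > 33.
By the pigeonhole principle, any 12th integer completes one of the 5 pairs, so 12 choices force a sum of 33.

12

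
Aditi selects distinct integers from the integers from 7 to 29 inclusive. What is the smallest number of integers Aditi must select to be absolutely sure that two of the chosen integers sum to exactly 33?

A set avoiding the sum 33 can contain at most one of each pair {x, 33−x}, plus the 3 elements whose complement lies outside the range.
The integers 17, …, 29 (13 of them) are such a set: any two sum to at least 17+18 = 35 > 33.
By the pigeonhole principle, any 14th integer completes one of the 10 pairs, so 14 choices force a sum of 33.

14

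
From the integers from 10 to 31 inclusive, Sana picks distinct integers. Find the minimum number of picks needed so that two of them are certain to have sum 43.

13

Group the elements by complementary pair {x, 43−x}: {12,31}, {13,30}, {14,29}, …, giving 10 two-element pairs and 2 integers whose partner 43−x falls outside [10,31].
Pigeonhole: treating each of those 12 groups as a pigeonhole, one can pick one integer per group — 12 integers — with no two summing to 43.
The 13th integer lands in an occupied pair, forcing a sum of 43.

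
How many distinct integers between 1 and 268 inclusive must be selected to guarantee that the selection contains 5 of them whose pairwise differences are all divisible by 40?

Integers whose pairwise differences are multiples of 40 are exactly those sharing a remainder mod 40. By pigeonhole, the 40 residue classes mod 40 are the pigeonholes.
With 160 integers one could put 4 in each residue class and have no class reach 5.
The 161st integer pushes some class to 5, so 40·4 + 1 = 161.

161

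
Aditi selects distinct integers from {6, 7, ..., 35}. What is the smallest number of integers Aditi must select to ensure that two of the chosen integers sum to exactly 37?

Group the elements by complementary pair {x, 37−x}: {6,31}, {7,30}, {8,29}, …, giving 13 two-element pairs and 4 integers whose partner 37−x falls outside [6,35].
By pigeonhole, treating each of those 17 groups as a pigeonhole, one can pick one integer per group — 17 integers — with no two summing to 37.
The 18th integer lands in an occupied pair, forcing a sum of 37.

18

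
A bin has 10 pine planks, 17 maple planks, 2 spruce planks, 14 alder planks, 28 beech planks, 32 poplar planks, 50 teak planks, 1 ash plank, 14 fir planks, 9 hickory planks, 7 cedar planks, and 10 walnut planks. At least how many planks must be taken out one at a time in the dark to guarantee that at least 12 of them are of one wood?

Put each drawn plank into a box by wood. The largest draw with every box below 12 takes min(count, 11) from each wood; woods with fewer than 11 contribute all they have.
Σ min(cᵢ, 11) = 10 + 11 + 2 + 11 + 11 + 11 + 11 + 1 + 11 + 9 + 7 + 10 = 105.
Draw number 105 + 1 = 106 must push one box to 12.

106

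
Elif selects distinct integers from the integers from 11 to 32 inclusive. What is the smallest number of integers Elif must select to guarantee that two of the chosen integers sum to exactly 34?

17

A set avoiding the sum 34 can contain at most one of each pair {x, 34−x}, plus the 10 elements whose complement lies outside the range or equal to its own complement.
The integers 17, …, 32 (16 of them) are such a set: any two sum to at least 17+18 = 35 > 34.
Any 17th integer completes one of the 6 pairs, so 17 choices force a sum of 34.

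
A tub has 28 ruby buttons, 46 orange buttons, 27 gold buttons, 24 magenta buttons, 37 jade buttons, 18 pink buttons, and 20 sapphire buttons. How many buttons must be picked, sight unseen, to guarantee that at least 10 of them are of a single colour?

64

An adversary could hand out at most 9 buttons per colour: 9 + 9 + 9 + 9 + 9 + 9 + 9 = 63 buttons and still no colour has 10.
Pigeonhole: one more button lands in a colour already at 9, so 64 draws are enough and 63 are not.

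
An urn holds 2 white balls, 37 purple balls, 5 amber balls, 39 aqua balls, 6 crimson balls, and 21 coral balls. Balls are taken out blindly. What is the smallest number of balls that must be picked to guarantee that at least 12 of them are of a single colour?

By the pigeonhole principle, the 6 colours are the holes; the balls drawn are the pigeons.
To avoid 12 of any one colour, the worst case takes at most 11 of each colour, or every ball of a colour that has fewer than 11.
That gives 2 + 11 + 5 + 11 + 6 + 11 = 46 balls with no colour reaching 12.
The next ball forces some colour to 12, so 46 + 1 = 47.

47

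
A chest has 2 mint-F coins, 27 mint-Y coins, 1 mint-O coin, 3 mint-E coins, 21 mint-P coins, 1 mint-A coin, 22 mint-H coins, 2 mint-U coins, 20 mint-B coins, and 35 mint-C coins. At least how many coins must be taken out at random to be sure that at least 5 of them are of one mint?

30

By the pigeonhole principle, the 10 mints are the holes; the coins drawn are the pigeons.
To avoid 5 of any one mint, the worst case takes at most 4 of each mint, or every coin of a mint that has fewer than 4.
That gives 2 + 4 + 1 + 3 + 4 + 1 + 4 + 2 + 4 + 4 = 29 coins with no mint reaching 5.
The next coin forces some mint to 5, so 29 + 1 = 30.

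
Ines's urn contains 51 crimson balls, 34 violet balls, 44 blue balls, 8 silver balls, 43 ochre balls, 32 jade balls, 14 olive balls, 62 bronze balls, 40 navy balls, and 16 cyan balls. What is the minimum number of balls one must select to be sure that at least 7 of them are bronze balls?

In the worst case for collecting bronze balls, every non-bronze ball comes out first.
There are 51 + 34 + 44 + 8 + 43 + 32 + 14 + 40 + 16 = 282 non-bronze balls altogether.
After those, each further ball must be bronze, so 282 + 7 = 289 draws guarantee 7 bronze balls.

289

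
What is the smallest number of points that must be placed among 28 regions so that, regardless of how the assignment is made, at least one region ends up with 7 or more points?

With 168 points one could put exactly 6 in each of the 28 regions, and no region would reach 7.
One more point must land in a region that already has 6, giving it 7.
So 28 × 6 + 1 = 169 points are required.

169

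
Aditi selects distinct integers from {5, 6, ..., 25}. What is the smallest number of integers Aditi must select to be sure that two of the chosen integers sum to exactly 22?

16

A set avoiding the sum 22 can contain at most one of each pair {x, 22−x}, plus the 9 elements whose complement lies outside the range or equal to its own complement.
The integers 11, …, 25 (15 of them) are such a set: any two sum to at least 11+12 = 23 > 22.
By pigeonhole, any 16th integer completes one of the 6 pairs, so 16 choices force a sum of 22.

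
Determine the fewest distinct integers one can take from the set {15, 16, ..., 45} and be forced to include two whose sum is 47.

Group the elements by complementary pair {x, 47−x}: {15,32}, {16,31}, {17,30}, …, giving 9 two-element pairs and 13 integers whose partner 47−x falls outside [15,45].
By pigeonhole, treating each of those 22 groups as a pigeonhole, one can pick one integer per group — 22 integers — with no two summing to 47.
The 23rd integer lands in an occupied pair, forcing a sum of 47.

23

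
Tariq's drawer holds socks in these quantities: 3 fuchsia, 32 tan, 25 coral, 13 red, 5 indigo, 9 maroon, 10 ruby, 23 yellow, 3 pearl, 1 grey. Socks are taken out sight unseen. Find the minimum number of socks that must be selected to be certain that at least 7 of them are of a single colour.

An adversary could hand out at most 6 socks per colour (4 colours run out sooner): 3 + 6 + 6 + 6 + 5 + 6 + 6 + 6 + 3 + 1 = 48 socks and still no colour has 7.
By pigeonhole, one more sock lands in a colour already at 6, so 49 draws are enough and 48 are not.

49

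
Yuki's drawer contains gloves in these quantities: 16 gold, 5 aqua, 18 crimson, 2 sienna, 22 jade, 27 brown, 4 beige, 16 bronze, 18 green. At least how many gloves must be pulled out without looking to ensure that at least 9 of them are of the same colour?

60

Pigeonhole: put each drawn glove into a box by colour. The largest draw with every box below 9 takes min(count, 8) from each colour; colours with fewer than 8 contribute all they have.
Σ min(cᵢ, 8) = 8 + 5 + 8 + 2 + 8 + 8 + 4 + 8 + 8 = 59.
Draw number 59 + 1 = 60 must push one box to 9.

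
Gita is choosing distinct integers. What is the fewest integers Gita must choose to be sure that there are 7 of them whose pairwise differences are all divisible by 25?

151

Integers whose pairwise differences are multiples of 25 are exactly those sharing a remainder mod 25. The 25 residue classes mod 25 are the pigeonholes.
With 150 integers one could put 6 in each residue class and have no class reach 7.
The 151st integer pushes some class to 7, so 25·6 + 1 = 151.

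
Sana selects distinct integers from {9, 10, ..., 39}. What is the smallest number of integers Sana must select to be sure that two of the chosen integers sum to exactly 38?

Two chosen integers sum to 38 exactly when both halves of some pair {x, 38−x} with 9 ≤ x ≤ 38−x ≤ 29 are chosen — 10 such pairs.
The remaining 11 elements (those with no distinct partner in range) can never complete a 38-sum, so the worst case takes all of them and one from each pair: 11 + 10 = 21.
The 22nd integer has to be the second member of some pair, so 21 + 1 = 22.

22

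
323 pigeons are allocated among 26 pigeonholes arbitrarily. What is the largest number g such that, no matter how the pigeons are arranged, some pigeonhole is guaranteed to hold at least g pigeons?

13

The 26 pigeonholes are the holes and the 323 pigeons are the pigeons.
If every pigeonhole held at most 12 pigeons, the total would be at most 26 × 12 = 312, which is less than 323.
So some pigeonhole holds at least ⌈323/26⌉ = 13 pigeons.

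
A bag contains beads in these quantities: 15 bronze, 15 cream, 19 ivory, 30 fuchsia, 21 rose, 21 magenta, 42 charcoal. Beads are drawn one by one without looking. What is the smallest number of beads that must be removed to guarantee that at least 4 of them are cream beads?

152

In the worst case for collecting cream beads, every non-cream bead comes out first.
There are 15 + 19 + 30 + 21 + 21 + 42 = 148 non-cream beads altogether.
After those, each further bead must be cream, so 148 + 4 = 152 draws guarantee 4 cream beads.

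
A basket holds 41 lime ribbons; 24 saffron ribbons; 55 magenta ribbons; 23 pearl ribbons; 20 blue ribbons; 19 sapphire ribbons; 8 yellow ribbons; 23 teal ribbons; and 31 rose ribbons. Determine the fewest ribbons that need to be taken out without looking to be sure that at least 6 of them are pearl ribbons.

In the worst case for collecting pearl ribbons, every non-pearl ribbon comes out first.
There are 41 + 24 + 55 + 20 + 19 + 8 + 23 + 31 = 221 non-pearl ribbons altogether.
After those, each further ribbon must be pearl, so 221 + 6 = 227 draws guarantee 6 pearl ribbons.

227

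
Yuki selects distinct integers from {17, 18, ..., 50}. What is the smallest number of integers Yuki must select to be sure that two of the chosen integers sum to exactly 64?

Two chosen integers sum to 64 exactly when both halves of some pair {x, 64−x} with 17 ≤ x ≤ 64−x ≤ 47 are chosen — 15 such pairs.
The remaining 4 elements (those with no distinct partner in range) can never complete a 64-sum, so the worst case takes all of them and one from each pair: 4 + 15 = 19.
Pigeonhole: the 20th integer has to be the second member of some pair, so 19 + 1 = 20.

20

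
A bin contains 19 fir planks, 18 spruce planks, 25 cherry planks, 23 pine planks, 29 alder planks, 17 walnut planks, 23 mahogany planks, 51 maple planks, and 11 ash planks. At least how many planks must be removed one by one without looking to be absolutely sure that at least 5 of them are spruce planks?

203

In the worst case for collecting spruce planks, every non-spruce plank comes out first.
There are 19 + 25 + 23 + 29 + 17 + 23 + 51 + 11 = 198 non-spruce planks altogether.
After those, each further plank must be spruce, so 198 + 5 = 203 draws guarantee 5 spruce planks.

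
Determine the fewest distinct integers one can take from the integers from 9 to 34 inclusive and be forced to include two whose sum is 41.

15

Two chosen integers sum to 41 exactly when both halves of some pair {x, 41−x} with 9 ≤ x ≤ 41−x ≤ 32 are chosen — 12 such pairs.
The remaining 2 elements (those with no distinct partner in range) can never complete a 41-sum, so the worst case takes all of them and one from each pair: 2 + 12 = 14.
The 15th integer has to be the second member of some pair, so 14 + 1 = 15.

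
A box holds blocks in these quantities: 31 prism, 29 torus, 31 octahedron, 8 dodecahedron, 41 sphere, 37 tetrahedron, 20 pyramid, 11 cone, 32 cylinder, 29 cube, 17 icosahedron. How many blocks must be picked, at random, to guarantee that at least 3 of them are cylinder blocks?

257

In the worst case for collecting cylinder blocks, every non-cylinder block comes out first.
There are 31 + 29 + 31 + 8 + 41 + 37 + 20 + 11 + 29 + 17 = 254 non-cylinder blocks altogether.
After those, each further block must be cylinder, so 254 + 3 = 257 draws guarantee 3 cylinder blocks.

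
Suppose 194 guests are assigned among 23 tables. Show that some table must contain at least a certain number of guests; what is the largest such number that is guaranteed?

By pigeonhole, the 23 tables are the holes and the 194 guests are the pigeons.
If every table held at most 8 guests, the total would be at most 23 × 8 = 184, which is less than 194.
So some table holds at least ⌈194/23⌉ = 9 guests.

9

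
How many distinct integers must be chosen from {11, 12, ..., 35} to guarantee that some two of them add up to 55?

Group the elements by complementary pair {x, 55−x}: {20,35}, {21,34}, {22,33}, …, giving 8 two-element pairs and 9 integers whose partner 55−x falls outside [11,35].
Pigeonhole: treating each of those 17 groups as a pigeonhole, one can pick one integer per group — 17 integers — with no two summing to 55.
The 18th integer lands in an occupied pair, forcing a sum of 55.

18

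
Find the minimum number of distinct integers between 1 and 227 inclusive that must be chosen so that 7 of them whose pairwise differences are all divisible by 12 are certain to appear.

73

Integers whose pairwise differences are multiples of 12 are exactly those sharing a remainder mod 12. The 12 residue classes mod 12 are the pigeonholes.
With 72 integers one could put 6 in each residue class and have no class reach 7.
The 73rd integer pushes some class to 7, so 12·6 + 1 = 73.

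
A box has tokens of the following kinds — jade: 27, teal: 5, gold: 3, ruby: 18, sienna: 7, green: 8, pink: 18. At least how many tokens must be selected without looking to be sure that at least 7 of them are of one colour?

39

An adversary could hand out at most 6 tokens per colour (teal, gold run out sooner): 6 + 5 + 3 + 6 + 6 + 6 + 6 = 38 tokens and still no colour has 7.
One more token lands in a colour already at 6, so 39 draws are enough and 38 are not.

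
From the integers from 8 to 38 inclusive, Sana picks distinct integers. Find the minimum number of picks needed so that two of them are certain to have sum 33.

23

A set avoiding the sum 33 can contain at most one of each pair {x, 33−x}, plus the 13 elements whose complement lies outside the range.
The integers 17, …, 38 (22 of them) are such a set: any two sum to at least 17+18 = 35 > 33.
By pigeonhole, any 23rd integer completes one of the 9 pairs, so 23 choices force a sum of 33.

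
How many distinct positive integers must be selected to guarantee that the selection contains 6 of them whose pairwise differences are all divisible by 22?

111

Integers whose pairwise differences are multiples of 22 are exactly those sharing a remainder mod 22. By pigeonhole, the 22 residue classes mod 22 are the pigeonholes.
With 110 integers one could put 5 in each residue class and have no class reach 6.
The 111th integer pushes some class to 6, so 22·5 + 1 = 111.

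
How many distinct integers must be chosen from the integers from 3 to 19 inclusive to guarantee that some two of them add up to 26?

12

A set avoiding the sum 26 can contain at most one of each pair {x, 26−x}, plus the 5 elements whose complement lies outside the range or equal to its own complement.
The integers 3, …, 13 (11 of them) are such a set: any two sum to at least 3+4 = 7 and at most 12+13 = 25 < 26.
By pigeonhole, any 12th integer completes one of the 6 pairs, so 12 choices force a sum of 26.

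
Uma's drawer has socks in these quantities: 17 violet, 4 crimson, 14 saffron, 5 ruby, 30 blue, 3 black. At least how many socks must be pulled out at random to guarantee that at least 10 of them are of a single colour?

40

The 6 colours are the holes; the socks drawn are the pigeons.
To avoid 10 of any one colour, the worst case takes at most 9 of each colour, or every sock of a colour that has fewer than 9.
That gives 9 + 4 + 9 + 5 + 9 + 3 = 39 socks with no colour reaching 10.
The next sock forces some colour to 10, so 39 + 1 = 40.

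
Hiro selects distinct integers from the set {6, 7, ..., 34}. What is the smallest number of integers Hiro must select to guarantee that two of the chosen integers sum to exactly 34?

Group the elements by complementary pair {x, 34−x}: {6,28}, {7,27}, {8,26}, …, giving 11 two-element pairs, the single value 17 (it cannot pair with itself since the integers are distinct), and 6 integers whose partner 34−x falls outside [6,34].
By the pigeonhole principle, treating each of those 18 groups as a pigeonhole, one can pick one integer per group — 18 integers — with no two summing to 34.
The 19th integer lands in an occupied pair, forcing a sum of 34.

19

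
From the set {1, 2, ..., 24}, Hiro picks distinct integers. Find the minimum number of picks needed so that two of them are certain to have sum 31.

Two chosen integers sum to 31 exactly when both halves of some pair {x, 31−x} with 7 ≤ x ≤ 31−x ≤ 24 are chosen — 9 such pairs.
The remaining 6 elements (those with no distinct partner in range) can never complete a 31-sum, so the worst case takes all of them and one from each pair: 6 + 9 = 15.
The 16th integer has to be the second member of some pair, so 15 + 1 = 16.

16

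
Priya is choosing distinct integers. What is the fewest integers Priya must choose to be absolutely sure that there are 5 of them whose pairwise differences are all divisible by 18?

73

Integers whose pairwise differences are multiples of 18 are exactly those sharing a remainder mod 18. The 18 residue classes mod 18 are the pigeonholes.
With 72 integers one could put 4 in each residue class and have no class reach 5.
The 73rd integer pushes some class to 5, so 18·4 + 1 = 73.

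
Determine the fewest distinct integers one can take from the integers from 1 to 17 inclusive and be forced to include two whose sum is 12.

13

Two chosen integers sum to 12 exactly when both halves of some pair {x, 12−x} with 1 ≤ x ≤ 12−x ≤ 11 are chosen — 5 such pairs.
The remaining 7 elements (those with no distinct partner in range) can never complete a 12-sum, so the worst case takes all of them and one from each pair: 7 + 5 = 12.
The 13th integer has to be the second member of some pair, so 12 + 1 = 13.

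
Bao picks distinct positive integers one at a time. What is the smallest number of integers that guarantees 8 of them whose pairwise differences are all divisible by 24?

169

Integers whose pairwise differences are multiples of 24 are exactly those sharing a remainder mod 24. Pigeonhole: the 24 residue classes mod 24 are the pigeonholes.
With 168 integers one could put 7 in each residue class and have no class reach 8.
The 169th integer pushes some class to 8, so 24·7 + 1 = 169.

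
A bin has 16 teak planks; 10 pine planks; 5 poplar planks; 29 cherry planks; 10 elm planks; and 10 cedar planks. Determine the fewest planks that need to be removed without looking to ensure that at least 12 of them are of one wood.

Put each drawn plank into a box by wood. The largest draw with every box below 12 takes min(count, 11) from each wood; woods with fewer than 11 contribute all they have.
Σ min(cᵢ, 11) = 11 + 10 + 5 + 11 + 10 + 10 = 57.
Draw number 57 + 1 = 58 must push one box to 12.

58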